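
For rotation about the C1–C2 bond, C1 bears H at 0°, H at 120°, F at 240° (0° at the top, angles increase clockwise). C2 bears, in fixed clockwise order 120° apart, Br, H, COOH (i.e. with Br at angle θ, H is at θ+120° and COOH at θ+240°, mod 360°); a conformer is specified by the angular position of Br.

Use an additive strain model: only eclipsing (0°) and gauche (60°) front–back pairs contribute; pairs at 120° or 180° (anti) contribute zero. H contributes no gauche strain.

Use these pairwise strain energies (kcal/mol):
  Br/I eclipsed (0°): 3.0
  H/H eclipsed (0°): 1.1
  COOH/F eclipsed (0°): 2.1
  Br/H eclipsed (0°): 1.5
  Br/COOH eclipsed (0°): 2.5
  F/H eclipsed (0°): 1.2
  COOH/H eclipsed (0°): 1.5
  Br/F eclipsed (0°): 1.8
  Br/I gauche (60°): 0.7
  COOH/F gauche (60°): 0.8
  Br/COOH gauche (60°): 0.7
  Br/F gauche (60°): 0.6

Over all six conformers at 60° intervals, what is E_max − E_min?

Br at 0° (eclipsed): H–Br eclipsed, H–H eclipsed, F–COOH eclipsed; 1.5 + 1.1 + 2.1 = 4.7 kcal/mol.
Br at 60° (staggered): F–COOH gauche; 0.8 = 0.8 kcal/mol.
Br at 120° (eclipsed): H–COOH eclipsed, H–Br eclipsed, F–H eclipsed; 1.5 + 1.5 + 1.2 = 4.2 kcal/mol.
Br at 180° (staggered): F–Br gauche; 0.6 = 0.6 kcal/mol.
Br at 240° (eclipsed): H–H eclipsed, H–COOH eclipsed, F–Br eclipsed; 1.1 + 1.5 + 1.8 = 4.4 kcal/mol.
Br at 300° (staggered): F–Br gauche, F–COOH gauche; 0.6 + 0.8 = 1.4 kcal/mol.
Max at 0° (4.7 kcal/mol), min at 180° (0.6 kcal/mol); barrier = 4.1 kcal/mol.

4.1 kcal/mol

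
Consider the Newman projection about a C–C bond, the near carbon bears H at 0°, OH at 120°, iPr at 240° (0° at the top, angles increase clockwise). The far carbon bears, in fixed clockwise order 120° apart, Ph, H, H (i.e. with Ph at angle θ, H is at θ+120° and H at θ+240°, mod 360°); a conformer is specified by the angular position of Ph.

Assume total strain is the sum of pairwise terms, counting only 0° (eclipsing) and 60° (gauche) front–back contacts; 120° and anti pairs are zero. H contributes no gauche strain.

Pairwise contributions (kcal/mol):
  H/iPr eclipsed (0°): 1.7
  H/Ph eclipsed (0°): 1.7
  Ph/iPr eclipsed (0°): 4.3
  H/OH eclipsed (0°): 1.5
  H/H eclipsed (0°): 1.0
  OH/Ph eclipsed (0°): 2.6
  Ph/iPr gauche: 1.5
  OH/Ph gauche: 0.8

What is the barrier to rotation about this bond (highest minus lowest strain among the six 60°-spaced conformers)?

6.0 kcal/mol

Ph at 0° (eclipsed): H(0°)/Ph(0°) eclipsed 1.7; OH(120°)/H(120°) eclipsed 1.5; iPr(240°)/H(240°) eclipsed 1.7 → 4.9 kcal/mol.
Ph at 60° (staggered): OH(120°)/Ph(60°) gauche 0.8 → 0.8 kcal/mol.
Ph at 120° (eclipsed): H(0°)/H(0°) eclipsed 1.0; OH(120°)/Ph(120°) eclipsed 2.6; iPr(240°)/H(240°) eclipsed 1.7 → 5.3 kcal/mol.
Ph at 180° (staggered): OH(120°)/Ph(180°) gauche 0.8; iPr(240°)/Ph(180°) gauche 1.5 → 2.3 kcal/mol.
Ph at 240° (eclipsed): H(0°)/H(0°) eclipsed 1.0; OH(120°)/H(120°) eclipsed 1.5; iPr(240°)/Ph(240°) eclipsed 4.3 → 6.8 kcal/mol.
Ph at 300° (staggered): iPr(240°)/Ph(300°) gauche 1.5 → 1.5 kcal/mol.
Max at 240° (6.8 kcal/mol), min at 60° (0.8 kcal/mol); barrier = 6.0 kcal/mol.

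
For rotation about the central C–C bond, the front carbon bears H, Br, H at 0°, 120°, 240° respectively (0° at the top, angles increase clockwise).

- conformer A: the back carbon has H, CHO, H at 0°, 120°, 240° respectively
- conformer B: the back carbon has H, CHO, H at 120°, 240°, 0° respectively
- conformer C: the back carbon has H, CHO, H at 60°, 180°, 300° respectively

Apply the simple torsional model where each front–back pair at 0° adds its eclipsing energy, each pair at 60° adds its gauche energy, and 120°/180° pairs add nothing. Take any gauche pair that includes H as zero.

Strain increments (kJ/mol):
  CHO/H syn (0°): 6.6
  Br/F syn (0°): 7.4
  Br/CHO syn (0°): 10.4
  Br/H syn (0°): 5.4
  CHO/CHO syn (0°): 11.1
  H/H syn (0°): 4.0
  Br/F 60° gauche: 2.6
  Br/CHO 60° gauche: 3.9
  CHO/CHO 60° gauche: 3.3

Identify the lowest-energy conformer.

C

A is eclipsed. H at 0° is eclipsed with H at 0° (4.0); Br at 120° is eclipsed with CHO at 120° (10.4); H at 240° is eclipsed with H at 240° (4.0). Total 18.4 kJ/mol.
B is eclipsed. H at 0° is eclipsed with H at 0° (4.0); Br at 120° is eclipsed with H at 120° (5.4); H at 240° is eclipsed with CHO at 240° (6.6). Total 16.0 kJ/mol.
C is staggered. Br at 120° is gauche with CHO at 180° (3.9). Total 3.9 kJ/mol.
C has the lowest total (3.9 kJ/mol).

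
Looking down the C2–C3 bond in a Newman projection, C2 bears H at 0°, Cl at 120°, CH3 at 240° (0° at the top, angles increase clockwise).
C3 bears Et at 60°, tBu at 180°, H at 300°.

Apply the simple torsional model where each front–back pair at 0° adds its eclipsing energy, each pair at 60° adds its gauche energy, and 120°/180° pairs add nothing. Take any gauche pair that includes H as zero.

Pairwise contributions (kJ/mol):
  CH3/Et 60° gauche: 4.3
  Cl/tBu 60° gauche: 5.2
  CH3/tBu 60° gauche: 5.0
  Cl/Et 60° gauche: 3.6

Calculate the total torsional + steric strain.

This conformer (staggered): Cl(120°)/Et(60°) gauche 3.6; Cl(120°)/tBu(180°) gauche 5.2; CH3(240°)/tBu(180°) gauche 5.0 → 13.8 kJ/mol.

13.8 kJ/mol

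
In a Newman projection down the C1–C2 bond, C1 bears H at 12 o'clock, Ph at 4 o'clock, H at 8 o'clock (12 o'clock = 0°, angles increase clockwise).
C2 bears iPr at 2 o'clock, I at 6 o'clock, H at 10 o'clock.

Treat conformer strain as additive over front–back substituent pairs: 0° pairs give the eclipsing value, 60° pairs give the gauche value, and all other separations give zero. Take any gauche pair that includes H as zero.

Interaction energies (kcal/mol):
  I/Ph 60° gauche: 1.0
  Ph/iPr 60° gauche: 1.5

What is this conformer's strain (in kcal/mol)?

2.5 kcal/mol

This conformer (staggered): Ph(120°)/iPr(60°) gauche 1.5; Ph(120°)/I(180°) gauche 1.0 → 2.5 kcal/mol.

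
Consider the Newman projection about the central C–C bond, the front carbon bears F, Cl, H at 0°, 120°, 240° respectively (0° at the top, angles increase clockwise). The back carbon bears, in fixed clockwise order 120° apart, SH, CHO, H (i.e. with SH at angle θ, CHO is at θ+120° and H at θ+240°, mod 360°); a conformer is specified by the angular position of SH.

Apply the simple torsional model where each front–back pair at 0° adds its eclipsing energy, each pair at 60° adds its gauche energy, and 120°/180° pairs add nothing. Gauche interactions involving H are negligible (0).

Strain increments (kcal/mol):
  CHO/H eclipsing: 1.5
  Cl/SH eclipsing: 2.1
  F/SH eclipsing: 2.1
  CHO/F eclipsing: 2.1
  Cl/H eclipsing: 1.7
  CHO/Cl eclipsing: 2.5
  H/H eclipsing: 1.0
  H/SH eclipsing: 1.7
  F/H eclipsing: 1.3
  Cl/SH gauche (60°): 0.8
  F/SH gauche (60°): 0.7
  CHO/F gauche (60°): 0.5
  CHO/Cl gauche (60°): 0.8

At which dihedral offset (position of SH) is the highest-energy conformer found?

SH at 0° (eclipsed): F–SH eclipsed, Cl–CHO eclipsed, H–H eclipsed; 2.1 + 2.5 + 1.0 = 5.6 kcal/mol.
SH at 60° (staggered): F–SH gauche, Cl–SH gauche, Cl–CHO gauche; 0.7 + 0.8 + 0.8 = 2.3 kcal/mol.
SH at 120° (eclipsed): F–H eclipsed, Cl–SH eclipsed, H–CHO eclipsed; 1.3 + 2.1 + 1.5 = 4.9 kcal/mol.
SH at 180° (staggered): F–CHO gauche, Cl–SH gauche; 0.5 + 0.8 = 1.3 kcal/mol.
SH at 240° (eclipsed): F–CHO eclipsed, Cl–H eclipsed, H–SH eclipsed; 2.1 + 1.7 + 1.7 = 5.5 kcal/mol.
SH at 300° (staggered): F–SH gauche, F–CHO gauche, Cl–CHO gauche; 0.7 + 0.5 + 0.8 = 2.0 kcal/mol.
The maximum (5.6 kcal/mol) occurs with SH at 0°.

0°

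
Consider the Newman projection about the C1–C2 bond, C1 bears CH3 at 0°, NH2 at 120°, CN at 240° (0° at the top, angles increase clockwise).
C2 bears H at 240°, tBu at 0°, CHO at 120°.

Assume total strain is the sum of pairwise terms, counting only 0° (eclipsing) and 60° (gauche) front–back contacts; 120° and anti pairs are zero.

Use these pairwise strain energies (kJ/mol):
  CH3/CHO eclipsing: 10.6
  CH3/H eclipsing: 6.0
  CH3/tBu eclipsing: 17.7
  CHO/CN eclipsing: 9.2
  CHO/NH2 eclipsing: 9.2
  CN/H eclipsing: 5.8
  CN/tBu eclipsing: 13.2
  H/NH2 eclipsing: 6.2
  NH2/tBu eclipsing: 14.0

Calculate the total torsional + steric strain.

32.7 kJ/mol

This conformer (eclipsed): CH3–tBu eclipsed, NH2–CHO eclipsed, CN–H eclipsed; 17.7 + 9.2 + 5.8 = 32.7 kJ/mol.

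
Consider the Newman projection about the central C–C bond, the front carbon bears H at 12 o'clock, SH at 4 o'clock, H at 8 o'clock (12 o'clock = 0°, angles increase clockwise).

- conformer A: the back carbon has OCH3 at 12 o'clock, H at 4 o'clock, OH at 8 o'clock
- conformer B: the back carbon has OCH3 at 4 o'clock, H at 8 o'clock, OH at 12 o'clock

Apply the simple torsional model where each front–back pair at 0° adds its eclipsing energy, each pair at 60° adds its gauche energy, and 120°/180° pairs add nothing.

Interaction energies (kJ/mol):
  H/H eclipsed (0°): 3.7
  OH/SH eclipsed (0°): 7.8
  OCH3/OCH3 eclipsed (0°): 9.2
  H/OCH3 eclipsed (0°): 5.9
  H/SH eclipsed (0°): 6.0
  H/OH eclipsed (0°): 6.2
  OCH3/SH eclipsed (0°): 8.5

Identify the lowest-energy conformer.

A (eclipsed): H(0°)/OCH3(0°) eclipsed 5.9; SH(120°)/H(120°) eclipsed 6.0; H(240°)/OH(240°) eclipsed 6.2 → 18.1 kJ/mol.
B (eclipsed): H(0°)/OH(0°) eclipsed 6.2; SH(120°)/OCH3(120°) eclipsed 8.5; H(240°)/H(240°) eclipsed 3.7 → 18.4 kJ/mol.
A has the lowest total (18.1 kJ/mol).

A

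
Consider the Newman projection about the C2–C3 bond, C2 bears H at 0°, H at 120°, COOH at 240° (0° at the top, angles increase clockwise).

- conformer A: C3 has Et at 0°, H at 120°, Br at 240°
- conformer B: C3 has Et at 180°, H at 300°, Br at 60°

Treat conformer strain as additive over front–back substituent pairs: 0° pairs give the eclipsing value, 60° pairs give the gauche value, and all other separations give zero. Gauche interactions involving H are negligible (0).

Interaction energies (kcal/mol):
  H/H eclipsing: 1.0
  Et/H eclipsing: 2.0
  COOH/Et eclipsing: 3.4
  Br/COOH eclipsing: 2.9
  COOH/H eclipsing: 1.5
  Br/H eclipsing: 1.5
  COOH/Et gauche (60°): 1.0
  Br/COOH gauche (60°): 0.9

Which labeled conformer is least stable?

A (eclipsed): H(0°)/Et(0°) eclipsed 2.0; H(120°)/H(120°) eclipsed 1.0; COOH(240°)/Br(240°) eclipsed 2.9 → 5.9 kcal/mol.
B (staggered): COOH(240°)/Et(180°) gauche 1.0 → 1.0 kcal/mol.
A has the highest total (5.9 kcal/mol).

A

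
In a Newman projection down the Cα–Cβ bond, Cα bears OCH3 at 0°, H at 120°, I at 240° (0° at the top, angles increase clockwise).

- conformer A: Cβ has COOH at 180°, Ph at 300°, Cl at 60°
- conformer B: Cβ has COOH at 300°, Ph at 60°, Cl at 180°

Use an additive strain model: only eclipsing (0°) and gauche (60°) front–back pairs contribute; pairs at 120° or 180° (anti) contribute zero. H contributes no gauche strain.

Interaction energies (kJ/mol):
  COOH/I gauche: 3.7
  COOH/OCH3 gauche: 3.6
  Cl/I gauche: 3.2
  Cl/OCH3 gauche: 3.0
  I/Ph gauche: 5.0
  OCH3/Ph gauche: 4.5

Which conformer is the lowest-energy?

B

A (staggered): OCH3–Ph gauche, OCH3–Cl gauche, I–COOH gauche, I–Ph gauche; 4.5 + 3.0 + 3.7 + 5.0 = 16.2 kJ/mol.
B (staggered): OCH3–COOH gauche, OCH3–Ph gauche, I–COOH gauche, I–Cl gauche; 3.6 + 4.5 + 3.7 + 3.2 = 15.0 kJ/mol.
B has the lowest total (15.0 kJ/mol).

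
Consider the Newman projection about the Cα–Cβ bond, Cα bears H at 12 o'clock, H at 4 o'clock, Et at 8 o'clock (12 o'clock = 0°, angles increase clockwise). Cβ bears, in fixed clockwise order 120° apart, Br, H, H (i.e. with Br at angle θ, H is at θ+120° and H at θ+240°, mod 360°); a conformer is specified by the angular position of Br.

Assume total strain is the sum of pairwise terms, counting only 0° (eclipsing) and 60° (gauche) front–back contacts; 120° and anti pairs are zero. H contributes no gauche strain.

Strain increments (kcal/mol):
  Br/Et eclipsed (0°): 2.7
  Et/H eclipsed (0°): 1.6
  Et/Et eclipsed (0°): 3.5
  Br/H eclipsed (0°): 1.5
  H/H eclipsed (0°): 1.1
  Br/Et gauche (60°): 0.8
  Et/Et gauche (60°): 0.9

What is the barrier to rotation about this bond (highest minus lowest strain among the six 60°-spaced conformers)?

Br at 0° (eclipsed): H–Br eclipsed, H–H eclipsed, Et–H eclipsed; 1.5 + 1.1 + 1.6 = 4.2 kcal/mol.
Br at 60° (staggered): no non-H gauche contacts → 0.0 kcal/mol.
Br at 120° (eclipsed): H–H eclipsed, H–Br eclipsed, Et–H eclipsed; 1.1 + 1.5 + 1.6 = 4.2 kcal/mol.
Br at 180° (staggered): Et–Br gauche; 0.8 = 0.8 kcal/mol.
Br at 240° (eclipsed): H–H eclipsed, H–H eclipsed, Et–Br eclipsed; 1.1 + 1.1 + 2.7 = 4.9 kcal/mol.
Br at 300° (staggered): Et–Br gauche; 0.8 = 0.8 kcal/mol.
Max at 240° (4.9 kcal/mol), min at 60° (0.0 kcal/mol); barrier = 4.9 kcal/mol.

4.9 kcal/mol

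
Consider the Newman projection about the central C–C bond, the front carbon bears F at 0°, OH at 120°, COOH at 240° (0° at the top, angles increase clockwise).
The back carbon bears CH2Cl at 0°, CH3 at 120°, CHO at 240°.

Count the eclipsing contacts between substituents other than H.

Non-H eclipsing pairs: F(0°)/CH2Cl(0°); OH(120°)/CH3(120°); COOH(240°)/CHO(240°) — 3 interactions.

3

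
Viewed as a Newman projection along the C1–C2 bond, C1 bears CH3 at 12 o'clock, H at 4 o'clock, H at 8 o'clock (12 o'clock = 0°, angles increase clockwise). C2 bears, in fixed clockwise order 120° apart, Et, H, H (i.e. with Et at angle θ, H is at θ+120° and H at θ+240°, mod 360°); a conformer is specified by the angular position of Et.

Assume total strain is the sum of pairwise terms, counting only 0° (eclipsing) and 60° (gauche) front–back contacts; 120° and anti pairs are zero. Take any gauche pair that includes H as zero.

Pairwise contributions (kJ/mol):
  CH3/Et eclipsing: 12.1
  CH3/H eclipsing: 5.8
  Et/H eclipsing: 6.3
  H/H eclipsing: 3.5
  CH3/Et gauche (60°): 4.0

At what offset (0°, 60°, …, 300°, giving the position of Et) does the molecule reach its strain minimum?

Et at 0° (eclipsed): CH3–Et eclipsed, H–H eclipsed, H–H eclipsed; 12.1 + 3.5 + 3.5 = 19.1 kJ/mol.
Et at 60° (staggered): CH3–Et gauche; 4.0 = 4.0 kJ/mol.
Et at 120° (eclipsed): CH3–H eclipsed, H–Et eclipsed, H–H eclipsed; 5.8 + 6.3 + 3.5 = 15.6 kJ/mol.
Et at 180° (staggered): no non-H gauche contacts → 0.0 kJ/mol.
Et at 240° (eclipsed): CH3–H eclipsed, H–H eclipsed, H–Et eclipsed; 5.8 + 3.5 + 6.3 = 15.6 kJ/mol.
Et at 300° (staggered): CH3–Et gauche; 4.0 = 4.0 kJ/mol.
The minimum (0.0 kJ/mol) occurs with Et at 180°.

180°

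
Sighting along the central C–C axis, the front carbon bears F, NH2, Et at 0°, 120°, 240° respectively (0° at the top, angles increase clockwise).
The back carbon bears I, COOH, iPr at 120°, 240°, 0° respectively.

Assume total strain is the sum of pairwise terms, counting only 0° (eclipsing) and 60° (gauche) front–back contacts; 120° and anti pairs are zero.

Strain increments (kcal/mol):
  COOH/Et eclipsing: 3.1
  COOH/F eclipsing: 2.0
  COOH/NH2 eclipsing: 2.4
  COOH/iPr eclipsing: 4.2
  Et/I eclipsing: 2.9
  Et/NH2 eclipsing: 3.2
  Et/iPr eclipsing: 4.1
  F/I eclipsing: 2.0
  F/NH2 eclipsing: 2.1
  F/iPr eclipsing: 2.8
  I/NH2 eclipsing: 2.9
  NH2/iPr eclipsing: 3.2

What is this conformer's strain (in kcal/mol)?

This conformer (eclipsed): F(0°)/iPr(0°) eclipsed 2.8; NH2(120°)/I(120°) eclipsed 2.9; Et(240°)/COOH(240°) eclipsed 3.1 → 8.8 kcal/mol.

8.8 kcal/mol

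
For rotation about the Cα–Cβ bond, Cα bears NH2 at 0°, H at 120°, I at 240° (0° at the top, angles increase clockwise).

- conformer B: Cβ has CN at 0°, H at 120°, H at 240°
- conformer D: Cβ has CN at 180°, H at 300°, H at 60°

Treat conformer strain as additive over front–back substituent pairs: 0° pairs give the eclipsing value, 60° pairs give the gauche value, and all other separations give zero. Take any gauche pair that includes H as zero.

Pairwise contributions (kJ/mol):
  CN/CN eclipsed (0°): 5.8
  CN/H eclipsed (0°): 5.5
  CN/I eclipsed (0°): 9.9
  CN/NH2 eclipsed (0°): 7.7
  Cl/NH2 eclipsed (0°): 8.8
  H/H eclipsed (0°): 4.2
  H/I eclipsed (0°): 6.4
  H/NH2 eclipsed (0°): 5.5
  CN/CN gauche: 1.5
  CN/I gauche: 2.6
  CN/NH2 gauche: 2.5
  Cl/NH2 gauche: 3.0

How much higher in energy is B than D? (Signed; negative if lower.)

+15.7 kJ/mol

B (eclipsed): NH2–CN eclipsed, H–H eclipsed, I–H eclipsed; 7.7 + 4.2 + 6.4 = 18.3 kJ/mol.
D (staggered): I–CN gauche; 2.6 = 2.6 kJ/mol.
E(B) − E(D) = 18.3 − 2.6 = +15.7 kJ/mol.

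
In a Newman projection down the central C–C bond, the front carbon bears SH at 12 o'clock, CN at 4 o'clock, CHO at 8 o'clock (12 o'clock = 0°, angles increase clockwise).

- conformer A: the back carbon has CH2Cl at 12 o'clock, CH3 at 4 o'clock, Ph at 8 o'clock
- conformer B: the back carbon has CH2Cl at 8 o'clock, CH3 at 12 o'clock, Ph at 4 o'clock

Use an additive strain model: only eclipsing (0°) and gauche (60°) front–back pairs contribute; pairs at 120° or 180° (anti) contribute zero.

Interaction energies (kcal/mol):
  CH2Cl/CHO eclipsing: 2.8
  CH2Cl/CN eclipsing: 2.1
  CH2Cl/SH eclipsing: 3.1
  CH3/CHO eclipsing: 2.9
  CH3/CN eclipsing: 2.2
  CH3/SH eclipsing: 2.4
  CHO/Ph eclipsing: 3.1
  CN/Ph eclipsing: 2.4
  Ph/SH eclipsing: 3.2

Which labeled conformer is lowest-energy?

B

A (eclipsed): SH(0°)/CH2Cl(0°) eclipsed 3.1; CN(120°)/CH3(120°) eclipsed 2.2; CHO(240°)/Ph(240°) eclipsed 3.1 → 8.4 kcal/mol.
B (eclipsed): SH(0°)/CH3(0°) eclipsed 2.4; CN(120°)/Ph(120°) eclipsed 2.4; CHO(240°)/CH2Cl(240°) eclipsed 2.8 → 7.6 kcal/mol.
B has the lowest total (7.6 kcal/mol).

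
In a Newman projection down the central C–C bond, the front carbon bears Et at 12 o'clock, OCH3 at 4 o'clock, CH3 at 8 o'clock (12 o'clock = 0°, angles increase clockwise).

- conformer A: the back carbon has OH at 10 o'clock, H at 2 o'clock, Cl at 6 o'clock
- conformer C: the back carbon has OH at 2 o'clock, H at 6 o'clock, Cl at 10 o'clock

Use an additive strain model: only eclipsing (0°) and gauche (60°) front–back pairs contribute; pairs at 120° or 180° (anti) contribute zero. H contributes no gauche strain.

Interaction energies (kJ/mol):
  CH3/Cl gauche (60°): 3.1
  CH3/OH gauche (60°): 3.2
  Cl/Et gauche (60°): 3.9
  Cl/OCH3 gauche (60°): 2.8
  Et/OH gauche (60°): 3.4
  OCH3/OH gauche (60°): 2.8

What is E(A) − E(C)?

A (staggered): Et(0°)/OH(300°) gauche 3.4; OCH3(120°)/Cl(180°) gauche 2.8; CH3(240°)/OH(300°) gauche 3.2; CH3(240°)/Cl(180°) gauche 3.1 → 12.5 kJ/mol.
C (staggered): Et(0°)/OH(60°) gauche 3.4; Et(0°)/Cl(300°) gauche 3.9; OCH3(120°)/OH(60°) gauche 2.8; CH3(240°)/Cl(300°) gauche 3.1 → 13.2 kJ/mol.
E(A) − E(C) = 12.5 − 13.2 = -0.7 kJ/mol.

-0.7 kJ/mol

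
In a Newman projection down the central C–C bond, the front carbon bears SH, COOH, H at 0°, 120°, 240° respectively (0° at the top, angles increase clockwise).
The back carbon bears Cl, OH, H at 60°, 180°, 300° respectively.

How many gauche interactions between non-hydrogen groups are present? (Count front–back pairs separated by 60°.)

Non-H gauche pairs: SH(0°)/Cl(60°); COOH(120°)/Cl(60°); COOH(120°)/OH(180°) — 3 interactions.

3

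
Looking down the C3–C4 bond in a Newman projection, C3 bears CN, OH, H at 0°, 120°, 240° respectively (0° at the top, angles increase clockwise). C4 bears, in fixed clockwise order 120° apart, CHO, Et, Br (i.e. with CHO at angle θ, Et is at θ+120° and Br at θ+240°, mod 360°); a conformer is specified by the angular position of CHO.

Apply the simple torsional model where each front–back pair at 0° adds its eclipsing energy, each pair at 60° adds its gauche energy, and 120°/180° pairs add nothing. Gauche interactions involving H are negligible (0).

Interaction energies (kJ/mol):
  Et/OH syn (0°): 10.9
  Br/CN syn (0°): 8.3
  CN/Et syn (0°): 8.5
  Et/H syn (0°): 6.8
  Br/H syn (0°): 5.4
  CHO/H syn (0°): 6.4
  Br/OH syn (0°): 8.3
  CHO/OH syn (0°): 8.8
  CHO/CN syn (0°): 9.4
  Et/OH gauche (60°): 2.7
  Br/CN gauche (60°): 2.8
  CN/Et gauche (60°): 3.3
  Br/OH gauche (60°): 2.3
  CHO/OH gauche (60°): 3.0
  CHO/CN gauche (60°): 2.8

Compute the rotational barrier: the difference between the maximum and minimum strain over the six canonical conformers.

CHO at 0° is eclipsed. CN at 0° is eclipsed with CHO at 0° (9.4); OH at 120° is eclipsed with Et at 120° (10.9); H at 240° is eclipsed with Br at 240° (5.4). Total 25.7 kJ/mol.
CHO at 60° is staggered. CN at 0° is gauche with CHO at 60° (2.8); CN at 0° is gauche with Br at 300° (2.8); OH at 120° is gauche with CHO at 60° (3.0); OH at 120° is gauche with Et at 180° (2.7). Total 11.3 kJ/mol.
CHO at 120° is eclipsed. CN at 0° is eclipsed with Br at 0° (8.3); OH at 120° is eclipsed with CHO at 120° (8.8); H at 240° is eclipsed with Et at 240° (6.8). Total 23.9 kJ/mol.
CHO at 180° is staggered. CN at 0° is gauche with Et at 300° (3.3); CN at 0° is gauche with Br at 60° (2.8); OH at 120° is gauche with CHO at 180° (3.0); OH at 120° is gauche with Br at 60° (2.3). Total 11.4 kJ/mol.
CHO at 240° is eclipsed. CN at 0° is eclipsed with Et at 0° (8.5); OH at 120° is eclipsed with Br at 120° (8.3); H at 240° is eclipsed with CHO at 240° (6.4). Total 23.2 kJ/mol.
CHO at 300° is staggered. CN at 0° is gauche with CHO at 300° (2.8); CN at 0° is gauche with Et at 60° (3.3); OH at 120° is gauche with Et at 60° (2.7); OH at 120° is gauche with Br at 180° (2.3). Total 11.1 kJ/mol.
Max at 0° (25.7 kJ/mol), min at 300° (11.1 kJ/mol); barrier = 14.6 kJ/mol.

14.6 kJ/mol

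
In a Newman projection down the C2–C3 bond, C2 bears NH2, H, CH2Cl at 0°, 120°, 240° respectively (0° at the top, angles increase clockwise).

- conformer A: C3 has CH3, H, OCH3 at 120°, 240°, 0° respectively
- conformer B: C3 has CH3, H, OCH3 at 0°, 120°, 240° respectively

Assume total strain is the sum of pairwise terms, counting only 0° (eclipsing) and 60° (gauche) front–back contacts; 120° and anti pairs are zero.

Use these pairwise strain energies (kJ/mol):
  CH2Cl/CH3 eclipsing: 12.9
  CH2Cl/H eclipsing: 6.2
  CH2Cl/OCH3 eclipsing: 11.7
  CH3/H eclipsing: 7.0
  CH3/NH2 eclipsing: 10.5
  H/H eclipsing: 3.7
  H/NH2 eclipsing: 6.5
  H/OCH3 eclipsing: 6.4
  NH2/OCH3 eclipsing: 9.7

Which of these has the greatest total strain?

A (eclipsed): NH2–OCH3 eclipsed, H–CH3 eclipsed, CH2Cl–H eclipsed; 9.7 + 7.0 + 6.2 = 22.9 kJ/mol.
B (eclipsed): NH2–CH3 eclipsed, H–H eclipsed, CH2Cl–OCH3 eclipsed; 10.5 + 3.7 + 11.7 = 25.9 kJ/mol.
B has the highest total (25.9 kJ/mol).

B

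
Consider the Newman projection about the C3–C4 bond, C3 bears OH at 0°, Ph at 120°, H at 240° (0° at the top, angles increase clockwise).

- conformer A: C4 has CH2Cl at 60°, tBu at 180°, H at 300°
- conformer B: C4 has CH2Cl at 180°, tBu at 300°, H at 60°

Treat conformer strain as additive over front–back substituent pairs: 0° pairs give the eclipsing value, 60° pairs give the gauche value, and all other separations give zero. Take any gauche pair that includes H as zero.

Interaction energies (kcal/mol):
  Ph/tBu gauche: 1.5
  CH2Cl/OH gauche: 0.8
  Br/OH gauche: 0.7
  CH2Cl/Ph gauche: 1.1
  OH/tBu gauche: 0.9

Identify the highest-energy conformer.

A

A (staggered): OH(0°)/CH2Cl(60°) gauche 0.8; Ph(120°)/CH2Cl(60°) gauche 1.1; Ph(120°)/tBu(180°) gauche 1.5 → 3.4 kcal/mol.
B (staggered): OH(0°)/tBu(300°) gauche 0.9; Ph(120°)/CH2Cl(180°) gauche 1.1 → 2.0 kcal/mol.
A has the highest total (3.4 kcal/mol).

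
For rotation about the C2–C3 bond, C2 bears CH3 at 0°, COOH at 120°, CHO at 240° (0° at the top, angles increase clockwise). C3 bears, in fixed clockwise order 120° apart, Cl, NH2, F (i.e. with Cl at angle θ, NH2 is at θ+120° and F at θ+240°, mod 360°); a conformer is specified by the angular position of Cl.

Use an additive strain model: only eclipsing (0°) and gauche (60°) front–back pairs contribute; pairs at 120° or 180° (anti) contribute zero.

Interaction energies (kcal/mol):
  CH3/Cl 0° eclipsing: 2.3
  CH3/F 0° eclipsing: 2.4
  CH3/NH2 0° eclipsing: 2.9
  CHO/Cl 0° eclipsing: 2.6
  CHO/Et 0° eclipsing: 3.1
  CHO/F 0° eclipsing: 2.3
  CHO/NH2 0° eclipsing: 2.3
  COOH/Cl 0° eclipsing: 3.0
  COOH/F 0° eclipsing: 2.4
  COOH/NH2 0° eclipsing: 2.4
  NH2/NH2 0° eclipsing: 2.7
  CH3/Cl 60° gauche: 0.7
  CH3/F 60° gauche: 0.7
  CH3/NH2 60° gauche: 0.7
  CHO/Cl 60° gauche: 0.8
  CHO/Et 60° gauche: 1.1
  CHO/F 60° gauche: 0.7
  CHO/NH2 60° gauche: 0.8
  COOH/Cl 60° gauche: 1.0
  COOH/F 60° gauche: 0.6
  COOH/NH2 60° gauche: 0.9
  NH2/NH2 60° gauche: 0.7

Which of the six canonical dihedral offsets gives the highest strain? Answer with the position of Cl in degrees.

Cl at 0° (eclipsed): CH3–Cl eclipsed, COOH–NH2 eclipsed, CHO–F eclipsed; 2.3 + 2.4 + 2.3 = 7.0 kcal/mol.
Cl at 60° (staggered): CH3–Cl gauche, CH3–F gauche, COOH–Cl gauche, COOH–NH2 gauche, CHO–NH2 gauche, CHO–F gauche; 0.7 + 0.7 + 1.0 + 0.9 + 0.8 + 0.7 = 4.8 kcal/mol.
Cl at 120° (eclipsed): CH3–F eclipsed, COOH–Cl eclipsed, CHO–NH2 eclipsed; 2.4 + 3.0 + 2.3 = 7.7 kcal/mol.
Cl at 180° (staggered): CH3–NH2 gauche, CH3–F gauche, COOH–Cl gauche, COOH–F gauche, CHO–Cl gauche, CHO–NH2 gauche; 0.7 + 0.7 + 1.0 + 0.6 + 0.8 + 0.8 = 4.6 kcal/mol.
Cl at 240° (eclipsed): CH3–NH2 eclipsed, COOH–F eclipsed, CHO–Cl eclipsed; 2.9 + 2.4 + 2.6 = 7.9 kcal/mol.
Cl at 300° (staggered): CH3–Cl gauche, CH3–NH2 gauche, COOH–NH2 gauche, COOH–F gauche, CHO–Cl gauche, CHO–F gauche; 0.7 + 0.7 + 0.9 + 0.6 + 0.8 + 0.7 = 4.4 kcal/mol.
The maximum (7.9 kcal/mol) occurs with Cl at 240°.

240°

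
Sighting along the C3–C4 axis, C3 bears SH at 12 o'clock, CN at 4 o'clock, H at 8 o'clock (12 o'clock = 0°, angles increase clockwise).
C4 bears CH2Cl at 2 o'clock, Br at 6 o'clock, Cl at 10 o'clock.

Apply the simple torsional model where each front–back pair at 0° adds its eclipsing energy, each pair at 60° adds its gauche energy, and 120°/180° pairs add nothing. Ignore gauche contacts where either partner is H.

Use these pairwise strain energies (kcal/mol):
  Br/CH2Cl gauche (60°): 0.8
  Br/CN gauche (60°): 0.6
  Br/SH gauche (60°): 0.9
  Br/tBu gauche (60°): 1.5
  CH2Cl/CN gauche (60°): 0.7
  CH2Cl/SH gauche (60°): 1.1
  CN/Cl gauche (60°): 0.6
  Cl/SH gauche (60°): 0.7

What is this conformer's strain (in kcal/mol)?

3.1 kcal/mol

This conformer (staggered): SH(0°)/CH2Cl(60°) gauche 1.1; SH(0°)/Cl(300°) gauche 0.7; CN(120°)/CH2Cl(60°) gauche 0.7; CN(120°)/Br(180°) gauche 0.6 → 3.1 kcal/mol.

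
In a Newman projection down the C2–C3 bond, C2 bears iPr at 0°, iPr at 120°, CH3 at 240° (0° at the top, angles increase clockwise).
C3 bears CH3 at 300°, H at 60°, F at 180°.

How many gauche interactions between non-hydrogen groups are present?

Non-H gauche pairs: iPr(0°)/CH3(300°); iPr(120°)/F(180°); CH3(240°)/CH3(300°); CH3(240°)/F(180°) — 4 interactions.

4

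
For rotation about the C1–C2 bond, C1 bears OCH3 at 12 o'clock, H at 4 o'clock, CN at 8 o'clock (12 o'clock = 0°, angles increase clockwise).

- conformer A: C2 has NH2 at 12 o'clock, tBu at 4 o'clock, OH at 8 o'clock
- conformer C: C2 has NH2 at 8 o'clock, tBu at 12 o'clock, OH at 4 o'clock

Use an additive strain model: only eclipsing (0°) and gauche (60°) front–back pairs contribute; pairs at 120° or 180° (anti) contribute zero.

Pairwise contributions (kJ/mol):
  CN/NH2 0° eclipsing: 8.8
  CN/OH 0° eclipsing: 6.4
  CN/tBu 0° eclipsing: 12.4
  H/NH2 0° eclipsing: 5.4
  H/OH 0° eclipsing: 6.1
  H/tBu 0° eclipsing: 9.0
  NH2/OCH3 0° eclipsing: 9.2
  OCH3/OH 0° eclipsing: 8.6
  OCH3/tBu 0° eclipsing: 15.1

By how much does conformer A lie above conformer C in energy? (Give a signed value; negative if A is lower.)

-5.4 kJ/mol

A (eclipsed): OCH3–NH2 eclipsed, H–tBu eclipsed, CN–OH eclipsed; 9.2 + 9.0 + 6.4 = 24.6 kJ/mol.
C (eclipsed): OCH3–tBu eclipsed, H–OH eclipsed, CN–NH2 eclipsed; 15.1 + 6.1 + 8.8 = 30.0 kJ/mol.
E(A) − E(C) = 24.6 − 30.0 = -5.4 kJ/mol.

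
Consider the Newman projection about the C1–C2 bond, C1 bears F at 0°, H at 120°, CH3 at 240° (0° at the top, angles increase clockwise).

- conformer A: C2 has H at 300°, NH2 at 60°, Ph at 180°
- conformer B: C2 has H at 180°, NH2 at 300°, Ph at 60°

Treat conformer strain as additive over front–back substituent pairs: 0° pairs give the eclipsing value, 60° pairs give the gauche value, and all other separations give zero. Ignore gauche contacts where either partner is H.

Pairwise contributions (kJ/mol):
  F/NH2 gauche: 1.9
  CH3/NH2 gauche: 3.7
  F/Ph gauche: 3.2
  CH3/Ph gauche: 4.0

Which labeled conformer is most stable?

A

A is staggered. F at 0° is gauche with NH2 at 60° (1.9); CH3 at 240° is gauche with Ph at 180° (4.0). Total 5.9 kJ/mol.
B is staggered. F at 0° is gauche with NH2 at 300° (1.9); F at 0° is gauche with Ph at 60° (3.2); CH3 at 240° is gauche with NH2 at 300° (3.7). Total 8.8 kJ/mol.
A has the lowest total (5.9 kJ/mol).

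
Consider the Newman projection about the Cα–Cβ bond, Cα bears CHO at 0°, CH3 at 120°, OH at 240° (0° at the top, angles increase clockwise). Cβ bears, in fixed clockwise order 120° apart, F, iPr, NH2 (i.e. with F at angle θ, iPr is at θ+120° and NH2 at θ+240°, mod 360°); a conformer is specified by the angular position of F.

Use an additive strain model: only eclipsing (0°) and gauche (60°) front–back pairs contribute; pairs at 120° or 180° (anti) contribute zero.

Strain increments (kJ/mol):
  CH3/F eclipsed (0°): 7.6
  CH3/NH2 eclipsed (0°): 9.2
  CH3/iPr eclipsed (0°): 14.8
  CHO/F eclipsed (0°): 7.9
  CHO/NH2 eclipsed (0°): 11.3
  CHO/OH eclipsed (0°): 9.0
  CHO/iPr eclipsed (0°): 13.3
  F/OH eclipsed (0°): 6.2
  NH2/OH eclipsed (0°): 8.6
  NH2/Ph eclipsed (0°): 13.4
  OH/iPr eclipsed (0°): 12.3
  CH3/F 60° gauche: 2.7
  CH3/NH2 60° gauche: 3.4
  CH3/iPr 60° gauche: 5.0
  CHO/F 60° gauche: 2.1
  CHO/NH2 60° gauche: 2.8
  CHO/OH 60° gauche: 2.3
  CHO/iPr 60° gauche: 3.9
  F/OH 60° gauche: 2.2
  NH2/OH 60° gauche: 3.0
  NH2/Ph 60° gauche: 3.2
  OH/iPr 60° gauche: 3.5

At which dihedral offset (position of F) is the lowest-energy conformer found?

180°

F at 0° (eclipsed): CHO–F eclipsed, CH3–iPr eclipsed, OH–NH2 eclipsed; 7.9 + 14.8 + 8.6 = 31.3 kJ/mol.
F at 60° (staggered): CHO–F gauche, CHO–NH2 gauche, CH3–F gauche, CH3–iPr gauche, OH–iPr gauche, OH–NH2 gauche; 2.1 + 2.8 + 2.7 + 5.0 + 3.5 + 3.0 = 19.1 kJ/mol.
F at 120° (eclipsed): CHO–NH2 eclipsed, CH3–F eclipsed, OH–iPr eclipsed; 11.3 + 7.6 + 12.3 = 31.2 kJ/mol.
F at 180° (staggered): CHO–iPr gauche, CHO–NH2 gauche, CH3–F gauche, CH3–NH2 gauche, OH–F gauche, OH–iPr gauche; 3.9 + 2.8 + 2.7 + 3.4 + 2.2 + 3.5 = 18.5 kJ/mol.
F at 240° (eclipsed): CHO–iPr eclipsed, CH3–NH2 eclipsed, OH–F eclipsed; 13.3 + 9.2 + 6.2 = 28.7 kJ/mol.
F at 300° (staggered): CHO–F gauche, CHO–iPr gauche, CH3–iPr gauche, CH3–NH2 gauche, OH–F gauche, OH–NH2 gauche; 2.1 + 3.9 + 5.0 + 3.4 + 2.2 + 3.0 = 19.6 kJ/mol.
The minimum (18.5 kJ/mol) occurs with F at 180°.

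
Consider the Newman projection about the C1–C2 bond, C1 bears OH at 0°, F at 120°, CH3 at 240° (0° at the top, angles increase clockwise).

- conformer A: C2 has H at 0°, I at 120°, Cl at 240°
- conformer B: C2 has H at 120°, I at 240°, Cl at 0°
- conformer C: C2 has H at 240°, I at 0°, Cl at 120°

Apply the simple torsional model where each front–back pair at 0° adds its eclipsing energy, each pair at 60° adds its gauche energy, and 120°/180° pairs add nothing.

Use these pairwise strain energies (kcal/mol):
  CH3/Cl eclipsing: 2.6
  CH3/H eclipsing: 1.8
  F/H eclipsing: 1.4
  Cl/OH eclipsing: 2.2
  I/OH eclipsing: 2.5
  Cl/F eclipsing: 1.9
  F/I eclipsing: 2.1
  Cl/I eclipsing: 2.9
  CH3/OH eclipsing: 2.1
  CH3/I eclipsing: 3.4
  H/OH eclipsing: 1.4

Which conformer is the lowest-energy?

A

A is eclipsed. OH at 0° is eclipsed with H at 0° (1.4); F at 120° is eclipsed with I at 120° (2.1); CH3 at 240° is eclipsed with Cl at 240° (2.6). Total 6.1 kcal/mol.
B is eclipsed. OH at 0° is eclipsed with Cl at 0° (2.2); F at 120° is eclipsed with H at 120° (1.4); CH3 at 240° is eclipsed with I at 240° (3.4). Total 7.0 kcal/mol.
C is eclipsed. OH at 0° is eclipsed with I at 0° (2.5); F at 120° is eclipsed with Cl at 120° (1.9); CH3 at 240° is eclipsed with H at 240° (1.8). Total 6.2 kcal/mol.
A has the lowest total (6.1 kcal/mol).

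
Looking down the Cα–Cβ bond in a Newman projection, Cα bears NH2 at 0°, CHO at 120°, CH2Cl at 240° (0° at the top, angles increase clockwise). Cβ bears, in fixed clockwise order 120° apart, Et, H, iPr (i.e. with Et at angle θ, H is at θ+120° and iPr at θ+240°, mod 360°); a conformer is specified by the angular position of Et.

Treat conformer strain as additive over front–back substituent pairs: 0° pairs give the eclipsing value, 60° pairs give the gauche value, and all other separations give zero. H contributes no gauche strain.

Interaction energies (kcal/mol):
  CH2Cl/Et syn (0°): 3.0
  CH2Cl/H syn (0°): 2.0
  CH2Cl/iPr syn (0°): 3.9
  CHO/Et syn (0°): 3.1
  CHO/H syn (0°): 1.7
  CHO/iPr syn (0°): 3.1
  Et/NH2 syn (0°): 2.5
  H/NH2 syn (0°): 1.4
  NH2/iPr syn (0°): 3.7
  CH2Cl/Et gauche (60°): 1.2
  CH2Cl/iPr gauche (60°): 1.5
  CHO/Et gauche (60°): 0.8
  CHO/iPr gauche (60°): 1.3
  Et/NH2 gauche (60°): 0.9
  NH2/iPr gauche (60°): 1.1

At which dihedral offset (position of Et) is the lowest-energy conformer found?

60°

Et at 0° (eclipsed): NH2(0°)/Et(0°) eclipsed 2.5; CHO(120°)/H(120°) eclipsed 1.7; CH2Cl(240°)/iPr(240°) eclipsed 3.9 → 8.1 kcal/mol.
Et at 60° (staggered): NH2(0°)/Et(60°) gauche 0.9; NH2(0°)/iPr(300°) gauche 1.1; CHO(120°)/Et(60°) gauche 0.8; CH2Cl(240°)/iPr(300°) gauche 1.5 → 4.3 kcal/mol.
Et at 120° (eclipsed): NH2(0°)/iPr(0°) eclipsed 3.7; CHO(120°)/Et(120°) eclipsed 3.1; CH2Cl(240°)/H(240°) eclipsed 2.0 → 8.8 kcal/mol.
Et at 180° (staggered): NH2(0°)/iPr(60°) gauche 1.1; CHO(120°)/Et(180°) gauche 0.8; CHO(120°)/iPr(60°) gauche 1.3; CH2Cl(240°)/Et(180°) gauche 1.2 → 4.4 kcal/mol.
Et at 240° (eclipsed): NH2(0°)/H(0°) eclipsed 1.4; CHO(120°)/iPr(120°) eclipsed 3.1; CH2Cl(240°)/Et(240°) eclipsed 3.0 → 7.5 kcal/mol.
Et at 300° (staggered): NH2(0°)/Et(300°) gauche 0.9; CHO(120°)/iPr(180°) gauche 1.3; CH2Cl(240°)/Et(300°) gauche 1.2; CH2Cl(240°)/iPr(180°) gauche 1.5 → 4.9 kcal/mol.
The minimum (4.3 kcal/mol) occurs with Et at 60°.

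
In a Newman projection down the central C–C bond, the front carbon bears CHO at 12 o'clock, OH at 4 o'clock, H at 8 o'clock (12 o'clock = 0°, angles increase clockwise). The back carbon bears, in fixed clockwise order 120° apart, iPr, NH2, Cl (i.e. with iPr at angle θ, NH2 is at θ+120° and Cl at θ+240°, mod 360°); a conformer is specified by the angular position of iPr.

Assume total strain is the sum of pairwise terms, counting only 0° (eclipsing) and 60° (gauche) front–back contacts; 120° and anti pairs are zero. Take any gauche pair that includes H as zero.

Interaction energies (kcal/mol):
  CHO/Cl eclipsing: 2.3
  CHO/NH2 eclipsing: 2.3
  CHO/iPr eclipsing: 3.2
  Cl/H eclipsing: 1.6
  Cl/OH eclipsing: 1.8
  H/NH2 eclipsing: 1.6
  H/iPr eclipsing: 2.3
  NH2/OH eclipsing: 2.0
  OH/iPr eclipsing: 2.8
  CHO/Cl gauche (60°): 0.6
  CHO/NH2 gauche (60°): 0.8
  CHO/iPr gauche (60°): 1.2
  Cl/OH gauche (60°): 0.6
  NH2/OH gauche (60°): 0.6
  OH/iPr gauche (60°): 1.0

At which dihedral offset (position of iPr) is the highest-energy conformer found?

iPr at 0° (eclipsed): CHO(0°)/iPr(0°) eclipsed 3.2; OH(120°)/NH2(120°) eclipsed 2.0; H(240°)/Cl(240°) eclipsed 1.6 → 6.8 kcal/mol.
iPr at 60° (staggered): CHO(0°)/iPr(60°) gauche 1.2; CHO(0°)/Cl(300°) gauche 0.6; OH(120°)/iPr(60°) gauche 1.0; OH(120°)/NH2(180°) gauche 0.6 → 3.4 kcal/mol.
iPr at 120° (eclipsed): CHO(0°)/Cl(0°) eclipsed 2.3; OH(120°)/iPr(120°) eclipsed 2.8; H(240°)/NH2(240°) eclipsed 1.6 → 6.7 kcal/mol.
iPr at 180° (staggered): CHO(0°)/NH2(300°) gauche 0.8; CHO(0°)/Cl(60°) gauche 0.6; OH(120°)/iPr(180°) gauche 1.0; OH(120°)/Cl(60°) gauche 0.6 → 3.0 kcal/mol.
iPr at 240° (eclipsed): CHO(0°)/NH2(0°) eclipsed 2.3; OH(120°)/Cl(120°) eclipsed 1.8; H(240°)/iPr(240°) eclipsed 2.3 → 6.4 kcal/mol.
iPr at 300° (staggered): CHO(0°)/iPr(300°) gauche 1.2; CHO(0°)/NH2(60°) gauche 0.8; OH(120°)/NH2(60°) gauche 0.6; OH(120°)/Cl(180°) gauche 0.6 → 3.2 kcal/mol.
The maximum (6.8 kcal/mol) occurs with iPr at 0°.

0°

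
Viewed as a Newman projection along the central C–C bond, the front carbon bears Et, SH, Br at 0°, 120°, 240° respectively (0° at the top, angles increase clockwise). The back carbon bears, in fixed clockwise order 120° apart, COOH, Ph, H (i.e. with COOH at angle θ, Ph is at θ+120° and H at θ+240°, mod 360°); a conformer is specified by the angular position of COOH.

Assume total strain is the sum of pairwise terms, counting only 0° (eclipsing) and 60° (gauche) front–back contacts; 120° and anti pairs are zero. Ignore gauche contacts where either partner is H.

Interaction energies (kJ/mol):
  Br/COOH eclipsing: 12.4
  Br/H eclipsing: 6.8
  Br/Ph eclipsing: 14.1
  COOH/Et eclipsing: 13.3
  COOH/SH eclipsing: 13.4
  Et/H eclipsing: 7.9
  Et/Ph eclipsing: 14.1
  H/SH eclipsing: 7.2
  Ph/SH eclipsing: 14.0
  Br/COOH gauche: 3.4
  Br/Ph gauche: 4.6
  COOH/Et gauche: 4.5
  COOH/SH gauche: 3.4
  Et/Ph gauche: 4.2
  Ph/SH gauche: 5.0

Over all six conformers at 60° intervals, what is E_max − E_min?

COOH at 0° (eclipsed): Et–COOH eclipsed, SH–Ph eclipsed, Br–H eclipsed; 13.3 + 14.0 + 6.8 = 34.1 kJ/mol.
COOH at 60° (staggered): Et–COOH gauche, SH–COOH gauche, SH–Ph gauche, Br–Ph gauche; 4.5 + 3.4 + 5.0 + 4.6 = 17.5 kJ/mol.
COOH at 120° (eclipsed): Et–H eclipsed, SH–COOH eclipsed, Br–Ph eclipsed; 7.9 + 13.4 + 14.1 = 35.4 kJ/mol.
COOH at 180° (staggered): Et–Ph gauche, SH–COOH gauche, Br–COOH gauche, Br–Ph gauche; 4.2 + 3.4 + 3.4 + 4.6 = 15.6 kJ/mol.
COOH at 240° (eclipsed): Et–Ph eclipsed, SH–H eclipsed, Br–COOH eclipsed; 14.1 + 7.2 + 12.4 = 33.7 kJ/mol.
COOH at 300° (staggered): Et–COOH gauche, Et–Ph gauche, SH–Ph gauche, Br–COOH gauche; 4.5 + 4.2 + 5.0 + 3.4 = 17.1 kJ/mol.
Max at 120° (35.4 kJ/mol), min at 180° (15.6 kJ/mol); barrier = 19.8 kJ/mol.

19.8 kJ/mol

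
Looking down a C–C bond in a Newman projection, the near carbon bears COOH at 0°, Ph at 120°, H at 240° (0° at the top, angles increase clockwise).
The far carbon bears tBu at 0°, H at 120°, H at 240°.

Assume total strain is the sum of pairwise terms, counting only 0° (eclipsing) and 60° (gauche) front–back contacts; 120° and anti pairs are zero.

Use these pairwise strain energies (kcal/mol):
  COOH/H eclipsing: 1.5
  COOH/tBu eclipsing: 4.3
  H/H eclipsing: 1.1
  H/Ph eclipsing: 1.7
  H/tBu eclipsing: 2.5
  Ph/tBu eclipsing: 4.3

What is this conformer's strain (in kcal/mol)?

This conformer is eclipsed. COOH at 0° is eclipsed with tBu at 0° (4.3); Ph at 120° is eclipsed with H at 120° (1.7); H at 240° is eclipsed with H at 240° (1.1). Total 7.1 kcal/mol.

7.1 kcal/mol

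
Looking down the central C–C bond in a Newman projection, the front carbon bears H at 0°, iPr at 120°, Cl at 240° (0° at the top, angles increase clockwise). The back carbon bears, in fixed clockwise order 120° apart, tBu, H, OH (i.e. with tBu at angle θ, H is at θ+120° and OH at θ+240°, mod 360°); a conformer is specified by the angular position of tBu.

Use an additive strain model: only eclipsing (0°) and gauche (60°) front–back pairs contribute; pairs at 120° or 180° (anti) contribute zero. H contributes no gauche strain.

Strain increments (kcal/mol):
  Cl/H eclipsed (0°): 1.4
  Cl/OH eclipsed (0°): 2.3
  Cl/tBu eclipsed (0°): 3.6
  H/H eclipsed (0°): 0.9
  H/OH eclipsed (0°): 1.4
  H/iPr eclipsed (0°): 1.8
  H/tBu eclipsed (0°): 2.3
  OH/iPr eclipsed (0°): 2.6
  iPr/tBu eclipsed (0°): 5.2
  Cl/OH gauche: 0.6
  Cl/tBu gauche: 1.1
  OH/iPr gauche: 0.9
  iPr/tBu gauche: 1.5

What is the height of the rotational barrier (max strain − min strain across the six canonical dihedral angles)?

5.9 kcal/mol

tBu at 0° is eclipsed. H at 0° is eclipsed with tBu at 0° (2.3); iPr at 120° is eclipsed with H at 120° (1.8); Cl at 240° is eclipsed with OH at 240° (2.3). Total 6.4 kcal/mol.
tBu at 60° is staggered. iPr at 120° is gauche with tBu at 60° (1.5); Cl at 240° is gauche with OH at 300° (0.6). Total 2.1 kcal/mol.
tBu at 120° is eclipsed. H at 0° is eclipsed with OH at 0° (1.4); iPr at 120° is eclipsed with tBu at 120° (5.2); Cl at 240° is eclipsed with H at 240° (1.4). Total 8.0 kcal/mol.
tBu at 180° is staggered. iPr at 120° is gauche with tBu at 180° (1.5); iPr at 120° is gauche with OH at 60° (0.9); Cl at 240° is gauche with tBu at 180° (1.1). Total 3.5 kcal/mol.
tBu at 240° is eclipsed. H at 0° is eclipsed with H at 0° (0.9); iPr at 120° is eclipsed with OH at 120° (2.6); Cl at 240° is eclipsed with tBu at 240° (3.6). Total 7.1 kcal/mol.
tBu at 300° is staggered. iPr at 120° is gauche with OH at 180° (0.9); Cl at 240° is gauche with tBu at 300° (1.1); Cl at 240° is gauche with OH at 180° (0.6). Total 2.6 kcal/mol.
Max at 120° (8.0 kcal/mol), min at 60° (2.1 kcal/mol); barrier = 5.9 kcal/mol.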